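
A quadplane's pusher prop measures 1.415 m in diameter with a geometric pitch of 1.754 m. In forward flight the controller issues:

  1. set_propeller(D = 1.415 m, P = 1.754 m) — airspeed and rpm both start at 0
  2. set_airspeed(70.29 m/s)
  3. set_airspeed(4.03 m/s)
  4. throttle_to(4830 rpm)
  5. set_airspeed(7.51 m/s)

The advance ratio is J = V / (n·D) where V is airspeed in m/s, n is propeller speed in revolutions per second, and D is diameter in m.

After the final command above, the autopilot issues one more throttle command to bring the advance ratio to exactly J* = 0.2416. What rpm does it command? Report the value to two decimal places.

set_propeller: D = 1.415 m, P = 1.754 m (p = P/D = 1.239576); state ← (V=0, rpm=0)
set_airspeed(70.29): V ← 70.29 m/s
set_airspeed(4.03): V ← 4.03 m/s
throttle_to(4830): rpm ← 4830
set_airspeed(7.51): V ← 7.51 m/s
final state: V = 7.51 m/s, rpm = 4830 → n = rpm/60 = 80.500000 rev/s
target J* = 0.2416; solve J* = V/(n·D) for n: n = V/(J*·D) = 7.51/(0.2416 × 1.415) = 21.967800 rev/s
rpm = 60·n = 1318.068004

rpm = 1318.07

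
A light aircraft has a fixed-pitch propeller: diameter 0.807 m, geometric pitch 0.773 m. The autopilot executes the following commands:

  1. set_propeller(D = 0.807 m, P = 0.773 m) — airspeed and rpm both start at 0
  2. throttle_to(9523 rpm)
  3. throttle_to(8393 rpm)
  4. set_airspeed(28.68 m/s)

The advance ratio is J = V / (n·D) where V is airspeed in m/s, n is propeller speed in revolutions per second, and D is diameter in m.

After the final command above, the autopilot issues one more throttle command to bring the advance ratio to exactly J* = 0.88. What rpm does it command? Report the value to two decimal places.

set_propeller: D = 0.807 m, P = 0.773 m (p = P/D = 0.957869); state ← (V=0, rpm=0)
throttle_to(9523): rpm ← 9523
throttle_to(8393): rpm ← 8393
set_airspeed(28.68): V ← 28.68 m/s
final state: V = 28.68 m/s, rpm = 8393 → n = rpm/60 = 139.883333 rev/s
target J* = 0.88; solve J* = V/(n·D) for n: n = V/(J*·D) = 28.68/(0.88 × 0.807) = 40.385265 rev/s
rpm = 60·n = 2423.115918

rpm = 2423.12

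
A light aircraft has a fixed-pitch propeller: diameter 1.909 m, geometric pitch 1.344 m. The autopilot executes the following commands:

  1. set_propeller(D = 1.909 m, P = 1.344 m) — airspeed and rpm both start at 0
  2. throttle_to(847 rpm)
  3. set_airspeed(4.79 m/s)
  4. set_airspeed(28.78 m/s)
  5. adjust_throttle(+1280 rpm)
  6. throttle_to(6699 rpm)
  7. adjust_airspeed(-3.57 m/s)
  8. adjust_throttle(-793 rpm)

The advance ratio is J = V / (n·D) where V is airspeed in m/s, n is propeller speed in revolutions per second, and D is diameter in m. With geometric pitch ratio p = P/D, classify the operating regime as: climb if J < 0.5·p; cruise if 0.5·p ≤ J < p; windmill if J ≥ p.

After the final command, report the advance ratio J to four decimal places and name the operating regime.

J = 0.1342, regime = climb

set_propeller: D = 1.909 m, P = 1.344 m (p = P/D = 0.704034); state ← (V=0, rpm=0)
throttle_to(847): rpm ← 847
set_airspeed(4.79): V ← 4.79 m/s
set_airspeed(28.78): V ← 28.78 m/s
adjust_throttle(+1280): rpm ← 847 +1280 = 2127
throttle_to(6699): rpm ← 6699
adjust_airspeed(-3.57): V ← 28.78 -3.57 = 25.21 m/s
adjust_throttle(-793): rpm ← 6699 -793 = 5906
final state: V = 25.21 m/s, rpm = 5906 → n = rpm/60 = 98.433333 rev/s
J = V / (n·D) = 25.21 / (98.433333 × 1.909) = 0.134161
regime bands: climb J<0.3520 | cruise [0.3520, 0.7040) | windmill J≥0.7040
J = 0.1342 → climb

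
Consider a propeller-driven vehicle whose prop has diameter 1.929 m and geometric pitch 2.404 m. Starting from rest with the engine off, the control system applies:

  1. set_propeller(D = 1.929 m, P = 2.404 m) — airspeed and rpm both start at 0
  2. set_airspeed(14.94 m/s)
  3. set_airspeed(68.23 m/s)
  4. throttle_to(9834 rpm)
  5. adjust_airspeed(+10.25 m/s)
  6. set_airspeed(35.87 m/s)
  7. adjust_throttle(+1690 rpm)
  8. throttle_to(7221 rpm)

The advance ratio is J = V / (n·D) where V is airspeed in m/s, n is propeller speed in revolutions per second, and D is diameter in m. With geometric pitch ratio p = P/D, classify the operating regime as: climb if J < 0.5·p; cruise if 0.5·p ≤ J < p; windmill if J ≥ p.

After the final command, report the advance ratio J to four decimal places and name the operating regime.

set_propeller: D = 1.929 m, P = 2.404 m (p = P/D = 1.246242); state ← (V=0, rpm=0)
set_airspeed(14.94): V ← 14.94 m/s
set_airspeed(68.23): V ← 68.23 m/s
throttle_to(9834): rpm ← 9834
adjust_airspeed(+10.25): V ← 68.23 +10.25 = 78.48 m/s
set_airspeed(35.87): V ← 35.87 m/s
adjust_throttle(+1690): rpm ← 9834 +1690 = 11524
throttle_to(7221): rpm ← 7221
final state: V = 35.87 m/s, rpm = 7221 → n = rpm/60 = 120.350000 rev/s
J = V / (n·D) = 35.87 / (120.350000 × 1.929) = 0.154509
regime bands: climb J<0.6231 | cruise [0.6231, 1.2462) | windmill J≥1.2462
J = 0.1545 → climb

J = 0.1545, regime = climb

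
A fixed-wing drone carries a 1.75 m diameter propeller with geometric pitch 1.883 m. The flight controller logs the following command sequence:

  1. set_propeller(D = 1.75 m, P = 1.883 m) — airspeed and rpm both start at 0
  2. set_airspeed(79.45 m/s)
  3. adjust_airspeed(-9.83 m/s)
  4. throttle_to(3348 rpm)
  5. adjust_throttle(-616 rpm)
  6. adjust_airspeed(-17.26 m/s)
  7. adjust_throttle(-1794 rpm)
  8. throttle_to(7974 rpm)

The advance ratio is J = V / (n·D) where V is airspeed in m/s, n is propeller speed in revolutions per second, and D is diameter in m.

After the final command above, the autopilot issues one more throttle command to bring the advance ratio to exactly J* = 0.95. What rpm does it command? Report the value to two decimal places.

set_propeller: D = 1.75 m, P = 1.883 m (p = P/D = 1.076000); state ← (V=0, rpm=0)
set_airspeed(79.45): V ← 79.45 m/s
adjust_airspeed(-9.83): V ← 79.45 -9.83 = 69.62 m/s
throttle_to(3348): rpm ← 3348
adjust_throttle(-616): rpm ← 3348 -616 = 2732
adjust_airspeed(-17.26): V ← 69.62 -17.26 = 52.36 m/s
adjust_throttle(-1794): rpm ← 2732 -1794 = 938
throttle_to(7974): rpm ← 7974
final state: V = 52.36 m/s, rpm = 7974 → n = rpm/60 = 132.900000 rev/s
target J* = 0.95; solve J* = V/(n·D) for n: n = V/(J*·D) = 52.36/(0.95 × 1.75) = 31.494737 rev/s
rpm = 60·n = 1889.684211

rpm = 1889.68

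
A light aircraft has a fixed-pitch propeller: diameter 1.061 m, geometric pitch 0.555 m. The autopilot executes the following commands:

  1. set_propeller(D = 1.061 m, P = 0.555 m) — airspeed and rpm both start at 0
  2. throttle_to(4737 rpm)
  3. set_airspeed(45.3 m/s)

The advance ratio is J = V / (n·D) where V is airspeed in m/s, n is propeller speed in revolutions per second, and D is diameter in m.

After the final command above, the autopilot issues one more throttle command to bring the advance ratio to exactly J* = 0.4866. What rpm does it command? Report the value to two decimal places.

rpm = 5264.56

set_propeller: D = 1.061 m, P = 0.555 m (p = P/D = 0.523091); state ← (V=0, rpm=0)
throttle_to(4737): rpm ← 4737
set_airspeed(45.3): V ← 45.3 m/s
final state: V = 45.3 m/s, rpm = 4737 → n = rpm/60 = 78.950000 rev/s
target J* = 0.4866; solve J* = V/(n·D) for n: n = V/(J*·D) = 45.3/(0.4866 × 1.061) = 87.742643 rev/s
rpm = 60·n = 5264.558596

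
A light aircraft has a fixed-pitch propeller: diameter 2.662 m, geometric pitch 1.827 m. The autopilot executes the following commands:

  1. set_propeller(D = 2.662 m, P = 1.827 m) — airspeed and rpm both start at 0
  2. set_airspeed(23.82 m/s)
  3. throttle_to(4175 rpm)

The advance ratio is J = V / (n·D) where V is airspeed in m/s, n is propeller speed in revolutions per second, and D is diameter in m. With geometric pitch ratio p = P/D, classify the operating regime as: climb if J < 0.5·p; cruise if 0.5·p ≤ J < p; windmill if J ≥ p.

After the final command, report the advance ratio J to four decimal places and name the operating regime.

J = 0.1286, regime = climb

set_propeller: D = 2.662 m, P = 1.827 m (p = P/D = 0.686326); state ← (V=0, rpm=0)
set_airspeed(23.82): V ← 23.82 m/s
throttle_to(4175): rpm ← 4175
final state: V = 23.82 m/s, rpm = 4175 → n = rpm/60 = 69.583333 rev/s
J = V / (n·D) = 23.82 / (69.583333 × 2.662) = 0.128596
regime bands: climb J<0.3432 | cruise [0.3432, 0.6863) | windmill J≥0.6863
J = 0.1286 → climb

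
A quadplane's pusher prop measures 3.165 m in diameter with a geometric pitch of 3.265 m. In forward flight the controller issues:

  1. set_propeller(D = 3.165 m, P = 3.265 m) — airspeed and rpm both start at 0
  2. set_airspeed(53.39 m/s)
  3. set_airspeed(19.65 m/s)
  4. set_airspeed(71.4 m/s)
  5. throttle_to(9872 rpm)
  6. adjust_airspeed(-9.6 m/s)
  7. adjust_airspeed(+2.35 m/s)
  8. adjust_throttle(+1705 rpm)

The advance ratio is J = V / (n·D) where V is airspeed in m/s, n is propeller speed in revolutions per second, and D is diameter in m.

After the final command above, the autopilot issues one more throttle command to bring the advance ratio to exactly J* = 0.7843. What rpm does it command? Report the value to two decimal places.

set_propeller: D = 3.165 m, P = 3.265 m (p = P/D = 1.031596); state ← (V=0, rpm=0)
set_airspeed(53.39): V ← 53.39 m/s
set_airspeed(19.65): V ← 19.65 m/s
set_airspeed(71.4): V ← 71.4 m/s
throttle_to(9872): rpm ← 9872
adjust_airspeed(-9.6): V ← 71.4 -9.6 = 61.8 m/s
adjust_airspeed(+2.35): V ← 61.8 +2.35 = 64.15 m/s
adjust_throttle(+1705): rpm ← 9872 +1705 = 11577
final state: V = 64.15 m/s, rpm = 11577 → n = rpm/60 = 192.950000 rev/s
target J* = 0.7843; solve J* = V/(n·D) for n: n = V/(J*·D) = 64.15/(0.7843 × 3.165) = 25.842869 rev/s
rpm = 60·n = 1550.572159

rpm = 1550.57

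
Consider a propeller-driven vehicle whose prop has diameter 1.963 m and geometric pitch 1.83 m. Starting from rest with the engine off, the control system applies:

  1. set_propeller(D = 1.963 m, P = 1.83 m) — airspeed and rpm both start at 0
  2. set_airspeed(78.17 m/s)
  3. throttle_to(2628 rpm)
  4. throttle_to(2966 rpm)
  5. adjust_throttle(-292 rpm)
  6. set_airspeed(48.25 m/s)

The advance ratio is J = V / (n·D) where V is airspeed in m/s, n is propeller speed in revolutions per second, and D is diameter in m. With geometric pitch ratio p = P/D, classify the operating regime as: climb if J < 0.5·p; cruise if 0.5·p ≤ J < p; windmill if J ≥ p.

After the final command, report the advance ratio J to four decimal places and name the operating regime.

set_propeller: D = 1.963 m, P = 1.83 m (p = P/D = 0.932247); state ← (V=0, rpm=0)
set_airspeed(78.17): V ← 78.17 m/s
throttle_to(2628): rpm ← 2628
throttle_to(2966): rpm ← 2966
adjust_throttle(-292): rpm ← 2966 -292 = 2674
set_airspeed(48.25): V ← 48.25 m/s
final state: V = 48.25 m/s, rpm = 2674 → n = rpm/60 = 44.566667 rev/s
J = V / (n·D) = 48.25 / (44.566667 × 1.963) = 0.551527
regime bands: climb J<0.4661 | cruise [0.4661, 0.9322) | windmill J≥0.9322
J = 0.5515 → cruise

J = 0.5515, regime = cruise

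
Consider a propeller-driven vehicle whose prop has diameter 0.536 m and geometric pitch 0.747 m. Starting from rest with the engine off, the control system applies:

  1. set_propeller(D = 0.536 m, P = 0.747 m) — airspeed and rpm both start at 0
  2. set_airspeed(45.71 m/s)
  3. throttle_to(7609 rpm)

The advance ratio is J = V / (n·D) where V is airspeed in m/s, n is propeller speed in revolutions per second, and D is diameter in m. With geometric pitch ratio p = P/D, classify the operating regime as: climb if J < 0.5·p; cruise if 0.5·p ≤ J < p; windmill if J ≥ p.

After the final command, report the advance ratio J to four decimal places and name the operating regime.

J = 0.6725, regime = climb

set_propeller: D = 0.536 m, P = 0.747 m (p = P/D = 1.393657); state ← (V=0, rpm=0)
set_airspeed(45.71): V ← 45.71 m/s
throttle_to(7609): rpm ← 7609
final state: V = 45.71 m/s, rpm = 7609 → n = rpm/60 = 126.816667 rev/s
J = V / (n·D) = 45.71 / (126.816667 × 0.536) = 0.672466
regime bands: climb J<0.6968 | cruise [0.6968, 1.3937) | windmill J≥1.3937
J = 0.6725 → climb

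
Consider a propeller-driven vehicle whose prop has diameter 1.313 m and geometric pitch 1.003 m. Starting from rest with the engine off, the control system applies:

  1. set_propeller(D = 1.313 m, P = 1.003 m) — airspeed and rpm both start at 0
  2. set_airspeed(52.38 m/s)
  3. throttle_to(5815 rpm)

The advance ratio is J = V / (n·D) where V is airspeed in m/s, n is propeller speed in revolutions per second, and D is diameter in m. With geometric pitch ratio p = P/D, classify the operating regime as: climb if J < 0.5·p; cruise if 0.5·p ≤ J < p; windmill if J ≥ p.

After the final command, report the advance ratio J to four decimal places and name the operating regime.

J = 0.4116, regime = cruise

set_propeller: D = 1.313 m, P = 1.003 m (p = P/D = 0.763899); state ← (V=0, rpm=0)
set_airspeed(52.38): V ← 52.38 m/s
throttle_to(5815): rpm ← 5815
final state: V = 52.38 m/s, rpm = 5815 → n = rpm/60 = 96.916667 rev/s
J = V / (n·D) = 52.38 / (96.916667 × 1.313) = 0.411626
regime bands: climb J<0.3819 | cruise [0.3819, 0.7639) | windmill J≥0.7639
J = 0.4116 → cruise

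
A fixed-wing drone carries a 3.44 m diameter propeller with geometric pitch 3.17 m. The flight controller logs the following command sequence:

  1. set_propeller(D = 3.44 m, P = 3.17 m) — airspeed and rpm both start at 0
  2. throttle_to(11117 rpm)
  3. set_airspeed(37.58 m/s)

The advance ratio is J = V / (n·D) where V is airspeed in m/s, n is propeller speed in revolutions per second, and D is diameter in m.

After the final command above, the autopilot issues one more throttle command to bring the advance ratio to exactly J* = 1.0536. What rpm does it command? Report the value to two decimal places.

set_propeller: D = 3.44 m, P = 3.17 m (p = P/D = 0.921512); state ← (V=0, rpm=0)
throttle_to(11117): rpm ← 11117
set_airspeed(37.58): V ← 37.58 m/s
final state: V = 37.58 m/s, rpm = 11117 → n = rpm/60 = 185.283333 rev/s
target J* = 1.0536; solve J* = V/(n·D) for n: n = V/(J*·D) = 37.58/(1.0536 × 3.44) = 10.368659 rev/s
rpm = 60·n = 622.119511

rpm = 622.12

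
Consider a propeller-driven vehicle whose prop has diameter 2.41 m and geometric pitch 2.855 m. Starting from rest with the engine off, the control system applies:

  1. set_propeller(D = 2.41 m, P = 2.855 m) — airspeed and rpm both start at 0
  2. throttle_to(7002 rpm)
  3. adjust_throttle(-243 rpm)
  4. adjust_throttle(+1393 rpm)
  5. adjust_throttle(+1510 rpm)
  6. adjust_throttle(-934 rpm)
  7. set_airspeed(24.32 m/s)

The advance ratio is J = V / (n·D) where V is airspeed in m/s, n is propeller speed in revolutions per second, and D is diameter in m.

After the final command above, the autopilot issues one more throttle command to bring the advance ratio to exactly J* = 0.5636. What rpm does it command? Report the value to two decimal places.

set_propeller: D = 2.41 m, P = 2.855 m (p = P/D = 1.184647); state ← (V=0, rpm=0)
throttle_to(7002): rpm ← 7002
adjust_throttle(-243): rpm ← 7002 -243 = 6759
adjust_throttle(+1393): rpm ← 6759 +1393 = 8152
adjust_throttle(+1510): rpm ← 8152 +1510 = 9662
adjust_throttle(-934): rpm ← 9662 -934 = 8728
set_airspeed(24.32): V ← 24.32 m/s
final state: V = 24.32 m/s, rpm = 8728 → n = rpm/60 = 145.466667 rev/s
target J* = 0.5636; solve J* = V/(n·D) for n: n = V/(J*·D) = 24.32/(0.5636 × 2.41) = 17.905050 rev/s
rpm = 60·n = 1074.303014

rpm = 1074.30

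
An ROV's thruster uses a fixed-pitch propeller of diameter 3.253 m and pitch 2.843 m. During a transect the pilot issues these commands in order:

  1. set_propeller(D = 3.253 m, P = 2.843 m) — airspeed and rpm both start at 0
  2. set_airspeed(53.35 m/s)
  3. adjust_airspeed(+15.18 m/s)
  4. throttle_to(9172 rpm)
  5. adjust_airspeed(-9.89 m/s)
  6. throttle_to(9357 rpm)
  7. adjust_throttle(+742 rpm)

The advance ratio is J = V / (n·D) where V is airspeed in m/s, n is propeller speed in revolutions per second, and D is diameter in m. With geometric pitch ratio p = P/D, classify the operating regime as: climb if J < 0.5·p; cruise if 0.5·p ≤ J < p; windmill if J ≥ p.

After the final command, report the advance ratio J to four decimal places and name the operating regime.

J = 0.1071, regime = climb

set_propeller: D = 3.253 m, P = 2.843 m (p = P/D = 0.873962); state ← (V=0, rpm=0)
set_airspeed(53.35): V ← 53.35 m/s
adjust_airspeed(+15.18): V ← 53.35 +15.18 = 68.53 m/s
throttle_to(9172): rpm ← 9172
adjust_airspeed(-9.89): V ← 68.53 -9.89 = 58.64 m/s
throttle_to(9357): rpm ← 9357
adjust_throttle(+742): rpm ← 9357 +742 = 10099
final state: V = 58.64 m/s, rpm = 10099 → n = rpm/60 = 168.316667 rev/s
J = V / (n·D) = 58.64 / (168.316667 × 3.253) = 0.107098
regime bands: climb J<0.4370 | cruise [0.4370, 0.8740) | windmill J≥0.8740
J = 0.1071 → climb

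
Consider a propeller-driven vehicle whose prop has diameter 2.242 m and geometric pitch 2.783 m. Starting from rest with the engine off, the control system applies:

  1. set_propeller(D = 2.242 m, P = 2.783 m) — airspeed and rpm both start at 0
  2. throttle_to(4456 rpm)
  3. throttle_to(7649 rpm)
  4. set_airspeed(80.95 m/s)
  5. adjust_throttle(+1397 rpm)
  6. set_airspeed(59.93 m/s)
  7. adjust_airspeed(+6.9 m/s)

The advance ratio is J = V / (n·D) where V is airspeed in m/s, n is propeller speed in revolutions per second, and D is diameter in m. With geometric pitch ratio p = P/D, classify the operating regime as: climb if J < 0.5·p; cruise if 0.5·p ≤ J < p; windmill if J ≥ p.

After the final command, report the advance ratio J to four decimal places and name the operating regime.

J = 0.1977, regime = climb

set_propeller: D = 2.242 m, P = 2.783 m (p = P/D = 1.241302); state ← (V=0, rpm=0)
throttle_to(4456): rpm ← 4456
throttle_to(7649): rpm ← 7649
set_airspeed(80.95): V ← 80.95 m/s
adjust_throttle(+1397): rpm ← 7649 +1397 = 9046
set_airspeed(59.93): V ← 59.93 m/s
adjust_airspeed(+6.9): V ← 59.93 +6.9 = 66.83 m/s
final state: V = 66.83 m/s, rpm = 9046 → n = rpm/60 = 150.766667 rev/s
J = V / (n·D) = 66.83 / (150.766667 × 2.242) = 0.197711
regime bands: climb J<0.6207 | cruise [0.6207, 1.2413) | windmill J≥1.2413
J = 0.1977 → climb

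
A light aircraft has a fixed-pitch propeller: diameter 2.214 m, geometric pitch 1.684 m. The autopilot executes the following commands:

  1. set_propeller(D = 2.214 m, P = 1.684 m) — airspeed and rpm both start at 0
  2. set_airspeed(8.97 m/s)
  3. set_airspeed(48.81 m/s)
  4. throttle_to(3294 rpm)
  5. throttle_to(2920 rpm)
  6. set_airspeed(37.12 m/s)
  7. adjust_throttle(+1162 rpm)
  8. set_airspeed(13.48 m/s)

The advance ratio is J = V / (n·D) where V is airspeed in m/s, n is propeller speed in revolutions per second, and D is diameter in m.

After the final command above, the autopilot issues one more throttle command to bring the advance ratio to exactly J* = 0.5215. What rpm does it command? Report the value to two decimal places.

rpm = 700.50

set_propeller: D = 2.214 m, P = 1.684 m (p = P/D = 0.760614); state ← (V=0, rpm=0)
set_airspeed(8.97): V ← 8.97 m/s
set_airspeed(48.81): V ← 48.81 m/s
throttle_to(3294): rpm ← 3294
throttle_to(2920): rpm ← 2920
set_airspeed(37.12): V ← 37.12 m/s
adjust_throttle(+1162): rpm ← 2920 +1162 = 4082
set_airspeed(13.48): V ← 13.48 m/s
final state: V = 13.48 m/s, rpm = 4082 → n = rpm/60 = 68.033333 rev/s
target J* = 0.5215; solve J* = V/(n·D) for n: n = V/(J*·D) = 13.48/(0.5215 × 2.214) = 11.675029 rev/s
rpm = 60·n = 700.501732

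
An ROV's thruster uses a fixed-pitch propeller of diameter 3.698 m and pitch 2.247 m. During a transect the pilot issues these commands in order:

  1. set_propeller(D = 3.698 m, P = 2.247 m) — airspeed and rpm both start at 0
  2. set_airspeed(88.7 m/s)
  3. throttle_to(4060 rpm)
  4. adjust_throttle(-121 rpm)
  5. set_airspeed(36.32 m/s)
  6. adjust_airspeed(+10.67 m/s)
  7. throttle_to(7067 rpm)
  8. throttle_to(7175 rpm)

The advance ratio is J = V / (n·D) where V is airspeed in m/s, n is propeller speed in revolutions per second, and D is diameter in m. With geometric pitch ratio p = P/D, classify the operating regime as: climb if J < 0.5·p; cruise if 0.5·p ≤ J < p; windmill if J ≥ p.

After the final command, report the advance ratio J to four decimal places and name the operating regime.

set_propeller: D = 3.698 m, P = 2.247 m (p = P/D = 0.607626); state ← (V=0, rpm=0)
set_airspeed(88.7): V ← 88.7 m/s
throttle_to(4060): rpm ← 4060
adjust_throttle(-121): rpm ← 4060 -121 = 3939
set_airspeed(36.32): V ← 36.32 m/s
adjust_airspeed(+10.67): V ← 36.32 +10.67 = 46.99 m/s
throttle_to(7067): rpm ← 7067
throttle_to(7175): rpm ← 7175
final state: V = 46.99 m/s, rpm = 7175 → n = rpm/60 = 119.583333 rev/s
J = V / (n·D) = 46.99 / (119.583333 × 3.698) = 0.106260
regime bands: climb J<0.3038 | cruise [0.3038, 0.6076) | windmill J≥0.6076
J = 0.1063 → climb

J = 0.1063, regime = climb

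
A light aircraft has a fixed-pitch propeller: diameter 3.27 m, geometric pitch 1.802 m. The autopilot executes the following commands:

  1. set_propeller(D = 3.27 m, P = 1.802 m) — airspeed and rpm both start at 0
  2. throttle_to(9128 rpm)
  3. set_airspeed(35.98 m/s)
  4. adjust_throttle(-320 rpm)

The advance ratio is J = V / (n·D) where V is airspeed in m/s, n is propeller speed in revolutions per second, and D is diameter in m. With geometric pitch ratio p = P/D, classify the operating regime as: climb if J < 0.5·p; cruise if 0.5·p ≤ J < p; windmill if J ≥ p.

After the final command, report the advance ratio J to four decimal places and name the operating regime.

set_propeller: D = 3.27 m, P = 1.802 m (p = P/D = 0.551070); state ← (V=0, rpm=0)
throttle_to(9128): rpm ← 9128
set_airspeed(35.98): V ← 35.98 m/s
adjust_throttle(-320): rpm ← 9128 -320 = 8808
final state: V = 35.98 m/s, rpm = 8808 → n = rpm/60 = 146.800000 rev/s
J = V / (n·D) = 35.98 / (146.800000 × 3.27) = 0.074953
regime bands: climb J<0.2755 | cruise [0.2755, 0.5511) | windmill J≥0.5511
J = 0.0750 → climb

J = 0.0750, regime = climb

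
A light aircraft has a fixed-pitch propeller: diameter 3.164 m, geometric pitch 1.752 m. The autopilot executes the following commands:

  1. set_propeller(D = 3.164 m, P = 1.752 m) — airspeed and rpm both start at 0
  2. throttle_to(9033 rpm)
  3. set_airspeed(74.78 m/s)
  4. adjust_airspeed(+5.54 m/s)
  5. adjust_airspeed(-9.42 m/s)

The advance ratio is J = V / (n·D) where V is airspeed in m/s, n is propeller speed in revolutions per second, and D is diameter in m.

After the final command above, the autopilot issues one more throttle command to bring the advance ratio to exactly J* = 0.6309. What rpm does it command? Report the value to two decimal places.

rpm = 2131.08

set_propeller: D = 3.164 m, P = 1.752 m (p = P/D = 0.553729); state ← (V=0, rpm=0)
throttle_to(9033): rpm ← 9033
set_airspeed(74.78): V ← 74.78 m/s
adjust_airspeed(+5.54): V ← 74.78 +5.54 = 80.32 m/s
adjust_airspeed(-9.42): V ← 80.32 -9.42 = 70.9 m/s
final state: V = 70.9 m/s, rpm = 9033 → n = rpm/60 = 150.550000 rev/s
target J* = 0.6309; solve J* = V/(n·D) for n: n = V/(J*·D) = 70.9/(0.6309 × 3.164) = 35.518060 rev/s
rpm = 60·n = 2131.083582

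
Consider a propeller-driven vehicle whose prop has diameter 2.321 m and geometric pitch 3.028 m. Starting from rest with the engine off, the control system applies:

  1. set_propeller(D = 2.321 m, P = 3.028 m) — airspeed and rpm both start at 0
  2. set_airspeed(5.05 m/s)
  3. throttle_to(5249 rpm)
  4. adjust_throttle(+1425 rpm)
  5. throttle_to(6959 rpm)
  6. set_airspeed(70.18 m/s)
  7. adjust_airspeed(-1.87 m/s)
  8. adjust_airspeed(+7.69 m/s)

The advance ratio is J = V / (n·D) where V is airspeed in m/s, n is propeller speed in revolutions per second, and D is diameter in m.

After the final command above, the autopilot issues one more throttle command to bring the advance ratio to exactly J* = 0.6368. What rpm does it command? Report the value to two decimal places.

set_propeller: D = 2.321 m, P = 3.028 m (p = P/D = 1.304610); state ← (V=0, rpm=0)
set_airspeed(5.05): V ← 5.05 m/s
throttle_to(5249): rpm ← 5249
adjust_throttle(+1425): rpm ← 5249 +1425 = 6674
throttle_to(6959): rpm ← 6959
set_airspeed(70.18): V ← 70.18 m/s
adjust_airspeed(-1.87): V ← 70.18 -1.87 = 68.31 m/s
adjust_airspeed(+7.69): V ← 68.31 +7.69 = 76 m/s
final state: V = 76 m/s, rpm = 6959 → n = rpm/60 = 115.983333 rev/s
target J* = 0.6368; solve J* = V/(n·D) for n: n = V/(J*·D) = 76/(0.6368 × 2.321) = 51.420394 rev/s
rpm = 60·n = 3085.223619

rpm = 3085.22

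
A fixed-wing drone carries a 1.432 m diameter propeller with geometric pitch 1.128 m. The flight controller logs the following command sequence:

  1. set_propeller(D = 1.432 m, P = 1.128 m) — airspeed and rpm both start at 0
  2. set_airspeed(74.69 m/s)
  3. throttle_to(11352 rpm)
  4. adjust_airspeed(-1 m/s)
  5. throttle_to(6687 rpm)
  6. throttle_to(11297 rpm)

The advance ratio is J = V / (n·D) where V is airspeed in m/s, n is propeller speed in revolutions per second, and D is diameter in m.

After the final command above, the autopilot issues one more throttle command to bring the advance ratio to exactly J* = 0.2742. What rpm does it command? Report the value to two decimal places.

rpm = 11260.28

set_propeller: D = 1.432 m, P = 1.128 m (p = P/D = 0.787709); state ← (V=0, rpm=0)
set_airspeed(74.69): V ← 74.69 m/s
throttle_to(11352): rpm ← 11352
adjust_airspeed(-1): V ← 74.69 -1 = 73.69 m/s
throttle_to(6687): rpm ← 6687
throttle_to(11297): rpm ← 11297
final state: V = 73.69 m/s, rpm = 11297 → n = rpm/60 = 188.283333 rev/s
target J* = 0.2742; solve J* = V/(n·D) for n: n = V/(J*·D) = 73.69/(0.2742 × 1.432) = 187.671398 rev/s
rpm = 60·n = 11260.283853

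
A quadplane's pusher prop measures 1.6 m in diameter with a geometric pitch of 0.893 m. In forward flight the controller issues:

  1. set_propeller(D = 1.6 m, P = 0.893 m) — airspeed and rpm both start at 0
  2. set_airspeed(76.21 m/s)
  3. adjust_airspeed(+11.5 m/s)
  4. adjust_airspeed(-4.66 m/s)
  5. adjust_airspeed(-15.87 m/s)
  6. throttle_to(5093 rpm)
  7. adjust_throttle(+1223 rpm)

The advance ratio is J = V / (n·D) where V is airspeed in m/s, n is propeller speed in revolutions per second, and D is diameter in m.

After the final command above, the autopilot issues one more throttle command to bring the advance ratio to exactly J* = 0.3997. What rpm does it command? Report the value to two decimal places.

set_propeller: D = 1.6 m, P = 0.893 m (p = P/D = 0.558125); state ← (V=0, rpm=0)
set_airspeed(76.21): V ← 76.21 m/s
adjust_airspeed(+11.5): V ← 76.21 +11.5 = 87.71 m/s
adjust_airspeed(-4.66): V ← 87.71 -4.66 = 83.05 m/s
adjust_airspeed(-15.87): V ← 83.05 -15.87 = 67.18 m/s
throttle_to(5093): rpm ← 5093
adjust_throttle(+1223): rpm ← 5093 +1223 = 6316
final state: V = 67.18 m/s, rpm = 6316 → n = rpm/60 = 105.266667 rev/s
target J* = 0.3997; solve J* = V/(n·D) for n: n = V/(J*·D) = 67.18/(0.3997 × 1.6) = 105.047536 rev/s
rpm = 60·n = 6302.852139

rpm = 6302.85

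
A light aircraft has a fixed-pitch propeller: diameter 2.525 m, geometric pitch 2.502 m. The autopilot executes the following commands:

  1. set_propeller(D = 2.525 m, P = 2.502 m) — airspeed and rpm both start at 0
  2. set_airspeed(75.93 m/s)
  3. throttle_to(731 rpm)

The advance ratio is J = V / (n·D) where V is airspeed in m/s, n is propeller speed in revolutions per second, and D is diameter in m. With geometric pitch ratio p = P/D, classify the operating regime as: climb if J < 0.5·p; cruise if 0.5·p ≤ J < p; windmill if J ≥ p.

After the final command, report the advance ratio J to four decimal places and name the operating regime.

J = 2.4682, regime = windmill

set_propeller: D = 2.525 m, P = 2.502 m (p = P/D = 0.990891); state ← (V=0, rpm=0)
set_airspeed(75.93): V ← 75.93 m/s
throttle_to(731): rpm ← 731
final state: V = 75.93 m/s, rpm = 731 → n = rpm/60 = 12.183333 rev/s
J = V / (n·D) = 75.93 / (12.183333 × 2.525) = 2.468232
regime bands: climb J<0.4954 | cruise [0.4954, 0.9909) | windmill J≥0.9909
J = 2.4682 → windmill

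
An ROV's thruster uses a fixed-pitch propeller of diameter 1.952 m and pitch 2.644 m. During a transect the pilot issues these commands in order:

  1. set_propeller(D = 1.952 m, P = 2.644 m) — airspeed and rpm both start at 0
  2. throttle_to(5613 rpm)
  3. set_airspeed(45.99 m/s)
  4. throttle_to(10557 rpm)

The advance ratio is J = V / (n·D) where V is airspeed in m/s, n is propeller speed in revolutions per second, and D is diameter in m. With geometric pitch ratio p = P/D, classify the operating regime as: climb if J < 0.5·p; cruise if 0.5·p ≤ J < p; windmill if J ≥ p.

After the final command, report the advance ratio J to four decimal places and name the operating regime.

set_propeller: D = 1.952 m, P = 2.644 m (p = P/D = 1.354508); state ← (V=0, rpm=0)
throttle_to(5613): rpm ← 5613
set_airspeed(45.99): V ← 45.99 m/s
throttle_to(10557): rpm ← 10557
final state: V = 45.99 m/s, rpm = 10557 → n = rpm/60 = 175.950000 rev/s
J = V / (n·D) = 45.99 / (175.950000 × 1.952) = 0.133904
regime bands: climb J<0.6773 | cruise [0.6773, 1.3545) | windmill J≥1.3545
J = 0.1339 → climb

J = 0.1339, regime = climb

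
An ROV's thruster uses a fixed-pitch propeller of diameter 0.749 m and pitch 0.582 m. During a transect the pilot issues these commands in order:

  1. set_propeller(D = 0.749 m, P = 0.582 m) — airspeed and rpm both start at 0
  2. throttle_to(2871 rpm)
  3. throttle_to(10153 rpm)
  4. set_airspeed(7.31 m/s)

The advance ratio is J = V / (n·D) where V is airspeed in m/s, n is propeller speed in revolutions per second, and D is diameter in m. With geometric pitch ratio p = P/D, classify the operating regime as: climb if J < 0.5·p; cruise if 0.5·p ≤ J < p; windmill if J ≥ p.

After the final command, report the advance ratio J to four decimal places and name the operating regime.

J = 0.0577, regime = climb

set_propeller: D = 0.749 m, P = 0.582 m (p = P/D = 0.777036); state ← (V=0, rpm=0)
throttle_to(2871): rpm ← 2871
throttle_to(10153): rpm ← 10153
set_airspeed(7.31): V ← 7.31 m/s
final state: V = 7.31 m/s, rpm = 10153 → n = rpm/60 = 169.216667 rev/s
J = V / (n·D) = 7.31 / (169.216667 × 0.749) = 0.057676
regime bands: climb J<0.3885 | cruise [0.3885, 0.7770) | windmill J≥0.7770
J = 0.0577 → climb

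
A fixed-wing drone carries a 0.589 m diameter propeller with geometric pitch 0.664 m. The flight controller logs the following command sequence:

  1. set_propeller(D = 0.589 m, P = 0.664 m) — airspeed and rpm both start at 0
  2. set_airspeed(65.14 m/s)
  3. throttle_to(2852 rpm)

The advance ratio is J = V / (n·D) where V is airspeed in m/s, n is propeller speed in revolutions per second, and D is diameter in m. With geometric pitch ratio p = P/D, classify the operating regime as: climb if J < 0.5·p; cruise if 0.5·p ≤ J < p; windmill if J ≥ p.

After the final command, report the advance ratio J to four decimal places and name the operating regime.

set_propeller: D = 0.589 m, P = 0.664 m (p = P/D = 1.127334); state ← (V=0, rpm=0)
set_airspeed(65.14): V ← 65.14 m/s
throttle_to(2852): rpm ← 2852
final state: V = 65.14 m/s, rpm = 2852 → n = rpm/60 = 47.533333 rev/s
J = V / (n·D) = 65.14 / (47.533333 × 0.589) = 2.326667
regime bands: climb J<0.5637 | cruise [0.5637, 1.1273) | windmill J≥1.1273
J = 2.3267 → windmill

J = 2.3267, regime = windmill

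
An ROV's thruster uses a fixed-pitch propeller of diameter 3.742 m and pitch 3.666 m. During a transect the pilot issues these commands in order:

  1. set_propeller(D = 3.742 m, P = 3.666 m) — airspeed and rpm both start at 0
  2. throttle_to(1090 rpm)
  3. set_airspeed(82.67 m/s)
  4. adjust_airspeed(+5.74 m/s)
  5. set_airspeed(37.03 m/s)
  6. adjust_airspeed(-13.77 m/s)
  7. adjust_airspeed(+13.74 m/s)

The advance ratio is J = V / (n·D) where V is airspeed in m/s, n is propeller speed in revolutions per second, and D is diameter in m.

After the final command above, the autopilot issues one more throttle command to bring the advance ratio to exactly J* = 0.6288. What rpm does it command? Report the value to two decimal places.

set_propeller: D = 3.742 m, P = 3.666 m (p = P/D = 0.979690); state ← (V=0, rpm=0)
throttle_to(1090): rpm ← 1090
set_airspeed(82.67): V ← 82.67 m/s
adjust_airspeed(+5.74): V ← 82.67 +5.74 = 88.41 m/s
set_airspeed(37.03): V ← 37.03 m/s
adjust_airspeed(-13.77): V ← 37.03 -13.77 = 23.26 m/s
adjust_airspeed(+13.74): V ← 23.26 +13.74 = 37 m/s
final state: V = 37 m/s, rpm = 1090 → n = rpm/60 = 18.166667 rev/s
target J* = 0.6288; solve J* = V/(n·D) for n: n = V/(J*·D) = 37/(0.6288 × 3.742) = 15.724810 rev/s
rpm = 60·n = 943.488603

rpm = 943.49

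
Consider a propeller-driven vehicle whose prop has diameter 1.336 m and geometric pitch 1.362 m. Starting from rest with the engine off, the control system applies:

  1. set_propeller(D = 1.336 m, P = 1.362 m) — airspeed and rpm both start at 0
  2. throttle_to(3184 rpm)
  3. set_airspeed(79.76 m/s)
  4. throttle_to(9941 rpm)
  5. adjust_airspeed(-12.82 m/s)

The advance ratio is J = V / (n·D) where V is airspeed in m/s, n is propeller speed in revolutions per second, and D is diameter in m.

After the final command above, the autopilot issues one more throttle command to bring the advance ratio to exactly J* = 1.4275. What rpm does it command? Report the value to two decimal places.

rpm = 2105.98

set_propeller: D = 1.336 m, P = 1.362 m (p = P/D = 1.019461); state ← (V=0, rpm=0)
throttle_to(3184): rpm ← 3184
set_airspeed(79.76): V ← 79.76 m/s
throttle_to(9941): rpm ← 9941
adjust_airspeed(-12.82): V ← 79.76 -12.82 = 66.94 m/s
final state: V = 66.94 m/s, rpm = 9941 → n = rpm/60 = 165.683333 rev/s
target J* = 1.4275; solve J* = V/(n·D) for n: n = V/(J*·D) = 66.94/(1.4275 × 1.336) = 35.099678 rev/s
rpm = 60·n = 2105.980683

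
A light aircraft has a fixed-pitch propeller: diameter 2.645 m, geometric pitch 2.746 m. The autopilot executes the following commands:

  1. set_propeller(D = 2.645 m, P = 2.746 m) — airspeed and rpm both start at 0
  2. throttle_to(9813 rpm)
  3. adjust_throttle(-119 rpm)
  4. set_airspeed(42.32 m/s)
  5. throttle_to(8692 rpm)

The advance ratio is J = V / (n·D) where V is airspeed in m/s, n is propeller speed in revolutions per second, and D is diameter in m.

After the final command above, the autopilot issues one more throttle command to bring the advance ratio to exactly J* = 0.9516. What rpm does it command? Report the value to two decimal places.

set_propeller: D = 2.645 m, P = 2.746 m (p = P/D = 1.038185); state ← (V=0, rpm=0)
throttle_to(9813): rpm ← 9813
adjust_throttle(-119): rpm ← 9813 -119 = 9694
set_airspeed(42.32): V ← 42.32 m/s
throttle_to(8692): rpm ← 8692
final state: V = 42.32 m/s, rpm = 8692 → n = rpm/60 = 144.866667 rev/s
target J* = 0.9516; solve J* = V/(n·D) for n: n = V/(J*·D) = 42.32/(0.9516 × 2.645) = 16.813787 rev/s
rpm = 60·n = 1008.827238

rpm = 1008.83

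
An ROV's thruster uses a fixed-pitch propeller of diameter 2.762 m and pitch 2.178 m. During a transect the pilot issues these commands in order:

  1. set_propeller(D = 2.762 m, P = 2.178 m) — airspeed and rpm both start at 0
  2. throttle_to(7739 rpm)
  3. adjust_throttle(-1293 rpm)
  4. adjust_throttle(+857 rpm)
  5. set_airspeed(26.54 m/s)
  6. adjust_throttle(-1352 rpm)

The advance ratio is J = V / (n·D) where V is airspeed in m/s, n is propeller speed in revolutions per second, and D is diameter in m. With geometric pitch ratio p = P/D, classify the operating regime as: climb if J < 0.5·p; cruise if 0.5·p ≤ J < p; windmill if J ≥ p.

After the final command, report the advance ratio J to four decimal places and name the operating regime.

J = 0.0969, regime = climb

set_propeller: D = 2.762 m, P = 2.178 m (p = P/D = 0.788559); state ← (V=0, rpm=0)
throttle_to(7739): rpm ← 7739
adjust_throttle(-1293): rpm ← 7739 -1293 = 6446
adjust_throttle(+857): rpm ← 6446 +857 = 7303
set_airspeed(26.54): V ← 26.54 m/s
adjust_throttle(-1352): rpm ← 7303 -1352 = 5951
final state: V = 26.54 m/s, rpm = 5951 → n = rpm/60 = 99.183333 rev/s
J = V / (n·D) = 26.54 / (99.183333 × 2.762) = 0.096881
regime bands: climb J<0.3943 | cruise [0.3943, 0.7886) | windmill J≥0.7886
J = 0.0969 → climb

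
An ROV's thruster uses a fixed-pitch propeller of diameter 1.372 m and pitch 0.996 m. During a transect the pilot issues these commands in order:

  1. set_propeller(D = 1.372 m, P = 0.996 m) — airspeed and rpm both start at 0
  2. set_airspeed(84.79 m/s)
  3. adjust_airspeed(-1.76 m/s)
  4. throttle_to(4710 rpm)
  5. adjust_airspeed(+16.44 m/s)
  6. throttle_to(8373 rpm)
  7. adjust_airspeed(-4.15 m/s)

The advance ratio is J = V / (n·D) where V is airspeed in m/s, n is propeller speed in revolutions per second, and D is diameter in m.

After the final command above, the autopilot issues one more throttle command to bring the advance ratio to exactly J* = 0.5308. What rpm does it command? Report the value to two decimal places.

set_propeller: D = 1.372 m, P = 0.996 m (p = P/D = 0.725948); state ← (V=0, rpm=0)
set_airspeed(84.79): V ← 84.79 m/s
adjust_airspeed(-1.76): V ← 84.79 -1.76 = 83.03 m/s
throttle_to(4710): rpm ← 4710
adjust_airspeed(+16.44): V ← 83.03 +16.44 = 99.47 m/s
throttle_to(8373): rpm ← 8373
adjust_airspeed(-4.15): V ← 99.47 -4.15 = 95.32 m/s
final state: V = 95.32 m/s, rpm = 8373 → n = rpm/60 = 139.550000 rev/s
target J* = 0.5308; solve J* = V/(n·D) for n: n = V/(J*·D) = 95.32/(0.5308 × 1.372) = 130.887752 rev/s
rpm = 60·n = 7853.265108

rpm = 7853.27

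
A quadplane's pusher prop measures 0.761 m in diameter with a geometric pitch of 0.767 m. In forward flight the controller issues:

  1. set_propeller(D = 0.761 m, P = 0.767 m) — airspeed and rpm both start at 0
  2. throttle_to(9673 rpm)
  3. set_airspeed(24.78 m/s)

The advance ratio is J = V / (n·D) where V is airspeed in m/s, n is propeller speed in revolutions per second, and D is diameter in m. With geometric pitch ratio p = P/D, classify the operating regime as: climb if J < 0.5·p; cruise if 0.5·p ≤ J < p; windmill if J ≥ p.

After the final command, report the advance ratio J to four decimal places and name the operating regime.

set_propeller: D = 0.761 m, P = 0.767 m (p = P/D = 1.007884); state ← (V=0, rpm=0)
throttle_to(9673): rpm ← 9673
set_airspeed(24.78): V ← 24.78 m/s
final state: V = 24.78 m/s, rpm = 9673 → n = rpm/60 = 161.216667 rev/s
J = V / (n·D) = 24.78 / (161.216667 × 0.761) = 0.201979
regime bands: climb J<0.5039 | cruise [0.5039, 1.0079) | windmill J≥1.0079
J = 0.2020 → climb

J = 0.2020, regime = climb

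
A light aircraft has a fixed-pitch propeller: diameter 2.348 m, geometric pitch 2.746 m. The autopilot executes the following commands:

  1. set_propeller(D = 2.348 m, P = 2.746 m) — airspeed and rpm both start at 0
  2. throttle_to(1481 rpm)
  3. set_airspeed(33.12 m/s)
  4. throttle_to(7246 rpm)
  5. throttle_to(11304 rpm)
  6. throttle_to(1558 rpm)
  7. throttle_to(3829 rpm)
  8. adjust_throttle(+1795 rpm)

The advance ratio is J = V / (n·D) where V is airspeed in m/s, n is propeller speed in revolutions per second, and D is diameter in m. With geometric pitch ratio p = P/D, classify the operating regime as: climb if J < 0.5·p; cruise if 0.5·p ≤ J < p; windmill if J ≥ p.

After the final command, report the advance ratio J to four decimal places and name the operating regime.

J = 0.1505, regime = climb

set_propeller: D = 2.348 m, P = 2.746 m (p = P/D = 1.169506); state ← (V=0, rpm=0)
throttle_to(1481): rpm ← 1481
set_airspeed(33.12): V ← 33.12 m/s
throttle_to(7246): rpm ← 7246
throttle_to(11304): rpm ← 11304
throttle_to(1558): rpm ← 1558
throttle_to(3829): rpm ← 3829
adjust_throttle(+1795): rpm ← 3829 +1795 = 5624
final state: V = 33.12 m/s, rpm = 5624 → n = rpm/60 = 93.733333 rev/s
J = V / (n·D) = 33.12 / (93.733333 × 2.348) = 0.150487
regime bands: climb J<0.5848 | cruise [0.5848, 1.1695) | windmill J≥1.1695
J = 0.1505 → climb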